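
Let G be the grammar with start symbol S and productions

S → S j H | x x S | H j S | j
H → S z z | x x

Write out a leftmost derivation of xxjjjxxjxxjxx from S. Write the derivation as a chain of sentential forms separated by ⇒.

S ⇒ SjH ⇒ SjHjH ⇒ HjSjHjH ⇒ xxjSjHjH ⇒ xxjSjHjHjH ⇒ xxjjjHjHjH ⇒ xxjjjxxjHjH ⇒ xxjjjxxjxxjH ⇒ xxjjjxxjxxjxx

S ⇒ SjH   [S → S j H]
SjH ⇒ SjHjH   [S → S j H]
SjHjH ⇒ HjSjHjH   [S → H j S]
HjSjHjH ⇒ xxjSjHjH   [H → x x]
xxjSjHjH ⇒ xxjSjHjHjH   [S → S j H]
xxjSjHjHjH ⇒ xxjjjHjHjH   [S → j]
xxjjjHjHjH ⇒ xxjjjxxjHjH   [H → x x]
xxjjjxxjHjH ⇒ xxjjjxxjxxjH   [H → x x]
xxjjjxxjxxjH ⇒ xxjjjxxjxxjxx   [H → x x]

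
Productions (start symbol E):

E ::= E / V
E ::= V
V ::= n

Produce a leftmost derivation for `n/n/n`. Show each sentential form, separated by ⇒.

E ⇒ E/V ⇒ E/V/V ⇒ V/V/V ⇒ n/V/V ⇒ n/n/V ⇒ n/n/n

E ⇒ E/V   [E ::= E / V]
E/V ⇒ E/V/V   [E ::= E / V]
E/V/V ⇒ V/V/V   [E ::= V]
V/V/V ⇒ n/V/V   [V ::= n]
n/V/V ⇒ n/n/V   [V ::= n]
n/n/V ⇒ n/n/n   [V ::= n]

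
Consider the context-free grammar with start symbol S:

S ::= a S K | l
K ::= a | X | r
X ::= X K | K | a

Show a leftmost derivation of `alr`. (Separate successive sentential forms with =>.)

S => aSK => alK => alr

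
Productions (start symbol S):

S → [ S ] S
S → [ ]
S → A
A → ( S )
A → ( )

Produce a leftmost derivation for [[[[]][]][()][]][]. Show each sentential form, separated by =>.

S => [S]S   [S → [ S ] S]
[S]S => [[S]S]S   [S → [ S ] S]
[[S]S]S => [[[S]S]S]S   [S → [ S ] S]
[[[S]S]S]S => [[[[]]S]S]S   [S → [ ]]
[[[[]]S]S]S => [[[[]][]]S]S   [S → [ ]]
[[[[]][]]S]S => [[[[]][]][S]S]S   [S → [ S ] S]
[[[[]][]][S]S]S => [[[[]][]][A]S]S   [S → A]
[[[[]][]][A]S]S => [[[[]][]][()]S]S   [A → ( )]
[[[[]][]][()]S]S => [[[[]][]][()][]]S   [S → [ ]]
[[[[]][]][()][]]S => [[[[]][]][()][]][]   [S → [ ]]

S => [S]S => [[S]S]S => [[[S]S]S]S => [[[[]]S]S]S => [[[[]][]]S]S => [[[[]][]][S]S]S => [[[[]][]][A]S]S => [[[[]][]][()]S]S => [[[[]][]][()][]]S => [[[[]][]][()][]][]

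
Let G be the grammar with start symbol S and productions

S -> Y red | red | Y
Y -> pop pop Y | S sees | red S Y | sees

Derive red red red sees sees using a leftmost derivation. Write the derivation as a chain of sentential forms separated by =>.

S => Y => S sees => Y sees => red S Y sees => red red Y sees => red red S sees sees => red red red sees sees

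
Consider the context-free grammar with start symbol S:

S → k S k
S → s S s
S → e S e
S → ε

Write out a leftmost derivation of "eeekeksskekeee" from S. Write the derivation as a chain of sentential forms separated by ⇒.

S ⇒ eSe ⇒ eeSee ⇒ eeeSeee ⇒ eeekSkeee ⇒ eeekeSekeee ⇒ eeekekSkekeee ⇒ eeekeksSskekeee ⇒ eeekeksskekeee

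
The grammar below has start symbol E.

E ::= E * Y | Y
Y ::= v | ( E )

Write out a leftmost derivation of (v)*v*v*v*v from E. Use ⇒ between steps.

E ⇒ E*Y ⇒ E*Y*Y ⇒ E*Y*Y*Y ⇒ E*Y*Y*Y*Y ⇒ Y*Y*Y*Y*Y ⇒ (E)*Y*Y*Y*Y ⇒ (Y)*Y*Y*Y*Y ⇒ (v)*Y*Y*Y*Y ⇒ (v)*v*Y*Y*Y ⇒ (v)*v*v*Y*Y ⇒ (v)*v*v*v*Y ⇒ (v)*v*v*v*v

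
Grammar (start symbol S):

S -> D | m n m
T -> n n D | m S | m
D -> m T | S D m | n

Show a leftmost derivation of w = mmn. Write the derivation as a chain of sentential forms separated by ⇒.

S ⇒ D ⇒ mT ⇒ mmS ⇒ mmD ⇒ mmn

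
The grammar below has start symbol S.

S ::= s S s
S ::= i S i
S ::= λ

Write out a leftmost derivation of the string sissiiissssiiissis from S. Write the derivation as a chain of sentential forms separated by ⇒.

S ⇒ sSs   [S ::= s S s]
sSs ⇒ siSis   [S ::= i S i]
siSis ⇒ sisSsis   [S ::= s S s]
sisSsis ⇒ sissSssis   [S ::= s S s]
sissSssis ⇒ sissiSissis   [S ::= i S i]
sissiSissis ⇒ sissiiSiissis   [S ::= i S i]
sissiiSiissis ⇒ sissiiiSiiissis   [S ::= i S i]
sissiiiSiiissis ⇒ sissiiisSsiiissis   [S ::= s S s]
sissiiisSsiiissis ⇒ sissiiissSssiiissis   [S ::= s S s]
sissiiissSssiiissis ⇒ sissiiissssiiissis   [S ::= λ]

S ⇒ sSs ⇒ siSis ⇒ sisSsis ⇒ sissSssis ⇒ sissiSissis ⇒ sissiiSiissis ⇒ sissiiiSiiissis ⇒ sissiiisSsiiissis ⇒ sissiiissSssiiissis ⇒ sissiiissssiiissis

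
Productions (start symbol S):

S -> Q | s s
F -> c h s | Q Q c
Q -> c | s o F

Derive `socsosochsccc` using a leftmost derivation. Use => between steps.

S => Q   [S -> Q]
Q => soF   [Q -> s o F]
soF => soQQc   [F -> Q Q c]
soQQc => socQc   [Q -> c]
socQc => socsoFc   [Q -> s o F]
socsoFc => socsoQQcc   [F -> Q Q c]
socsoQQcc => socsosoFQcc   [Q -> s o F]
socsosoFQcc => socsosochsQcc   [F -> c h s]
socsosochsQcc => socsosochsccc   [Q -> c]

S => Q => soF => soQQc => socQc => socsoFc => socsoQQcc => socsosoFQcc => socsosochsQcc => socsosochsccc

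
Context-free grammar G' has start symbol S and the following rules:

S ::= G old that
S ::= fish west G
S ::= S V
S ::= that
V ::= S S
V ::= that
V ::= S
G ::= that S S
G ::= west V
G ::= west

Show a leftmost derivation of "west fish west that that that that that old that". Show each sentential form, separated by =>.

S => G old that   [S ::= G old that]
G old that => west V old that   [G ::= west V]
west V old that => west S S old that   [V ::= S S]
west S S old that => west fish west G S old that   [S ::= fish west G]
west fish west G S old that => west fish west that S S S old that   [G ::= that S S]
west fish west that S S S old that => west fish west that S V S S old that   [S ::= S V]
west fish west that S V S S old that => west fish west that that V S S old that   [S ::= that]
west fish west that that V S S old that => west fish west that that that S S old that   [V ::= that]
west fish west that that that S S old that => west fish west that that that that S old that   [S ::= that]
west fish west that that that that S old that => west fish west that that that that that old that   [S ::= that]

S => G old that => west V old that => west S S old that => west fish west G S old that => west fish west that S S S old that => west fish west that S V S S old that => west fish west that that V S S old that => west fish west that that that S S old that => west fish west that that that that S old that => west fish west that that that that that old that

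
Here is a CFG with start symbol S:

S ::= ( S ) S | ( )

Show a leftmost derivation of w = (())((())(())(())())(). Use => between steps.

S => (S)S => (())S => (())(S)S => (())((S)S)S => (())((())S)S => (())((())(S)S)S => (())((())(())S)S => (())((())(())(S)S)S => (())((())(())(())S)S => (())((())(())(())())S => (())((())(())(())())()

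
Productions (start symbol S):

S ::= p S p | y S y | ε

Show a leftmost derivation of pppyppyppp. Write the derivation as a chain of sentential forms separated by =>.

S => pSp => ppSpp => pppSppp => pppySyppp => pppypSpyppp => pppyppyppp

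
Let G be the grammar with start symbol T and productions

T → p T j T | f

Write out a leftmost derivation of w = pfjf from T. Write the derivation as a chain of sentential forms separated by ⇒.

T ⇒ pTjT   [T → p T j T]
pTjT ⇒ pfjT   [T → f]
pfjT ⇒ pfjf   [T → f]

T⇒pTjT⇒pfjT⇒pfjf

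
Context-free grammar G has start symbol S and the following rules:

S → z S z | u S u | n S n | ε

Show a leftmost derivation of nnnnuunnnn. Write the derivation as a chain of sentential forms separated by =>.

S => nSn => nnSnn => nnnSnnn => nnnnSnnnn => nnnnuSunnnn => nnnnuunnnn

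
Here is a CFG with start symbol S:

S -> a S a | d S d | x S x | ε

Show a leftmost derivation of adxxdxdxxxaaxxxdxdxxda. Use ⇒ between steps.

S⇒aSa⇒adSda⇒adxSxda⇒adxxSxxda⇒adxxdSdxxda⇒adxxdxSxdxxda⇒adxxdxdSdxdxxda⇒adxxdxdxSxdxdxxda⇒adxxdxdxxSxxdxdxxda⇒adxxdxdxxxSxxxdxdxxda⇒adxxdxdxxxaSaxxxdxdxxda⇒adxxdxdxxxaaxxxdxdxxda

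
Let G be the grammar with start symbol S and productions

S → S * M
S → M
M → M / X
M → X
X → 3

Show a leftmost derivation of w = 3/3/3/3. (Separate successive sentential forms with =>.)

S => M => M/X => M/X/X => M/X/X/X => X/X/X/X => 3/X/X/X => 3/3/X/X => 3/3/3/X => 3/3/3/3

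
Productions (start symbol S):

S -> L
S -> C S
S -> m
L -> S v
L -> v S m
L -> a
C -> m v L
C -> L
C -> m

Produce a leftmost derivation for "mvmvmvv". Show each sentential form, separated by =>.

S => L => Sv => Lv => Svv => CSvv => mvLSvv => mvSvSvv => mvmvSvv => mvmvmvv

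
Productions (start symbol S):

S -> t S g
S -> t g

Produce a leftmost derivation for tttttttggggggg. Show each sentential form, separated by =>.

S => tSg => ttSgg => tttSggg => ttttSgggg => tttttSggggg => ttttttSgggggg => tttttttggggggg

S => tSg   [S -> t S g]
tSg => ttSgg   [S -> t S g]
ttSgg => tttSggg   [S -> t S g]
tttSggg => ttttSgggg   [S -> t S g]
ttttSgggg => tttttSggggg   [S -> t S g]
tttttSggggg => ttttttSgggggg   [S -> t S g]
ttttttSgggggg => tttttttggggggg   [S -> t g]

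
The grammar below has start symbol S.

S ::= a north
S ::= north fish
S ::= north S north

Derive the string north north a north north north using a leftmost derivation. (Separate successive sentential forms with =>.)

S => north S north   [S ::= north S north]
north S north => north north S north north   [S ::= north S north]
north north S north north => north north a north north north   [S ::= a north]

S => north S north => north north S north north => north north a north north north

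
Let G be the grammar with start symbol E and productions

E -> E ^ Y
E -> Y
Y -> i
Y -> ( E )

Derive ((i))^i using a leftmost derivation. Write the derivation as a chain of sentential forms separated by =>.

E => E^Y   [E -> E ^ Y]
E^Y => Y^Y   [E -> Y]
Y^Y => (E)^Y   [Y -> ( E )]
(E)^Y => (Y)^Y   [E -> Y]
(Y)^Y => ((E))^Y   [Y -> ( E )]
((E))^Y => ((Y))^Y   [E -> Y]
((Y))^Y => ((i))^Y   [Y -> i]
((i))^Y => ((i))^i   [Y -> i]

E=>E^Y=>Y^Y=>(E)^Y=>(Y)^Y=>((E))^Y=>((Y))^Y=>((i))^Y=>((i))^i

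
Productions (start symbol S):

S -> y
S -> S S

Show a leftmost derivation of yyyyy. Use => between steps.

S => SS   [S -> S S]
SS => SSS   [S -> S S]
SSS => SSSS   [S -> S S]
SSSS => SSSSS   [S -> S S]
SSSSS => ySSSS   [S -> y]
ySSSS => yySSS   [S -> y]
yySSS => yyySS   [S -> y]
yyySS => yyyyS   [S -> y]
yyyyS => yyyyy   [S -> y]

S => SS => SSS => SSSS => SSSSS => ySSSS => yySSS => yyySS => yyyyS => yyyyy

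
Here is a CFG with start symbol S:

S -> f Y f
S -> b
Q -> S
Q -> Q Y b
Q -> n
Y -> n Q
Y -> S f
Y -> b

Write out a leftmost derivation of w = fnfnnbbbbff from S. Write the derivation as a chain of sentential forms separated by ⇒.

S ⇒ fYf   [S -> f Y f]
fYf ⇒ fnQf   [Y -> n Q]
fnQf ⇒ fnSf   [Q -> S]
fnSf ⇒ fnfYff   [S -> f Y f]
fnfYff ⇒ fnfnQff   [Y -> n Q]
fnfnQff ⇒ fnfnQYbff   [Q -> Q Y b]
fnfnQYbff ⇒ fnfnQYbYbff   [Q -> Q Y b]
fnfnQYbYbff ⇒ fnfnnYbYbff   [Q -> n]
fnfnnYbYbff ⇒ fnfnnbbYbff   [Y -> b]
fnfnnbbYbff ⇒ fnfnnbbbbff   [Y -> b]

S ⇒ fYf ⇒ fnQf ⇒ fnSf ⇒ fnfYff ⇒ fnfnQff ⇒ fnfnQYbff ⇒ fnfnQYbYbff ⇒ fnfnnYbYbff ⇒ fnfnnbbYbff ⇒ fnfnnbbbbff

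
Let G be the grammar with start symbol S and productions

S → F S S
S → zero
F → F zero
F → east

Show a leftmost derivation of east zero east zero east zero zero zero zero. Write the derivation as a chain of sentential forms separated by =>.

S => F S S => east S S => east zero S => east zero F S S => east zero F zero S S => east zero east zero S S => east zero east zero F S S S => east zero east zero F zero S S S => east zero east zero east zero S S S => east zero east zero east zero zero S S => east zero east zero east zero zero zero S => east zero east zero east zero zero zero zero

S => F S S   [S → F S S]
F S S => east S S   [F → east]
east S S => east zero S   [S → zero]
east zero S => east zero F S S   [S → F S S]
east zero F S S => east zero F zero S S   [F → F zero]
east zero F zero S S => east zero east zero S S   [F → east]
east zero east zero S S => east zero east zero F S S S   [S → F S S]
east zero east zero F S S S => east zero east zero F zero S S S   [F → F zero]
east zero east zero F zero S S S => east zero east zero east zero S S S   [F → east]
east zero east zero east zero S S S => east zero east zero east zero zero S S   [S → zero]
east zero east zero east zero zero S S => east zero east zero east zero zero zero S   [S → zero]
east zero east zero east zero zero zero S => east zero east zero east zero zero zero zero   [S → zero]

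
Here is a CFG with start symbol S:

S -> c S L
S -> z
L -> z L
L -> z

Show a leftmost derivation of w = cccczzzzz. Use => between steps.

S => cSL => ccSLL => cccSLLL => ccccSLLLL => cccczLLLL => cccczzLLL => cccczzzLL => cccczzzzL => cccczzzzz

S => cSL   [S -> c S L]
cSL => ccSLL   [S -> c S L]
ccSLL => cccSLLL   [S -> c S L]
cccSLLL => ccccSLLLL   [S -> c S L]
ccccSLLLL => cccczLLLL   [S -> z]
cccczLLLL => cccczzLLL   [L -> z]
cccczzLLL => cccczzzLL   [L -> z]
cccczzzLL => cccczzzzL   [L -> z]
cccczzzzL => cccczzzzz   [L -> z]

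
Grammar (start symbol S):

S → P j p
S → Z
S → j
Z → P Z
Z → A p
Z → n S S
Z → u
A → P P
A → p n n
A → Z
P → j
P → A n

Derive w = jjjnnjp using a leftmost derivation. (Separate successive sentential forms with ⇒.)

S ⇒ Pjp ⇒ Anjp ⇒ PPnjp ⇒ jPnjp ⇒ jAnnjp ⇒ jPPnnjp ⇒ jjPnnjp ⇒ jjjnnjp

S ⇒ Pjp   [S → P j p]
Pjp ⇒ Anjp   [P → A n]
Anjp ⇒ PPnjp   [A → P P]
PPnjp ⇒ jPnjp   [P → j]
jPnjp ⇒ jAnnjp   [P → A n]
jAnnjp ⇒ jPPnnjp   [A → P P]
jPPnnjp ⇒ jjPnnjp   [P → j]
jjPnnjp ⇒ jjjnnjp   [P → j]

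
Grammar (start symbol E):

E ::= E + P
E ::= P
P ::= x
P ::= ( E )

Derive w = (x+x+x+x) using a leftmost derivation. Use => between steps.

E => P   [E ::= P]
P => (E)   [P ::= ( E )]
(E) => (E+P)   [E ::= E + P]
(E+P) => (E+P+P)   [E ::= E + P]
(E+P+P) => (E+P+P+P)   [E ::= E + P]
(E+P+P+P) => (P+P+P+P)   [E ::= P]
(P+P+P+P) => (x+P+P+P)   [P ::= x]
(x+P+P+P) => (x+x+P+P)   [P ::= x]
(x+x+P+P) => (x+x+x+P)   [P ::= x]
(x+x+x+P) => (x+x+x+x)   [P ::= x]

E=>P=>(E)=>(E+P)=>(E+P+P)=>(E+P+P+P)=>(P+P+P+P)=>(x+P+P+P)=>(x+x+P+P)=>(x+x+x+P)=>(x+x+x+x)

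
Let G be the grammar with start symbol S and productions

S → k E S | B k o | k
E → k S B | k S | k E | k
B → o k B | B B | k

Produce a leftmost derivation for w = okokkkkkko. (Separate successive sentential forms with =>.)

S=>Bko=>BBko=>okBBko=>okBBBko=>okBBBBko=>okokBBBBko=>okokkBBBko=>okokkkBBko=>okokkkkBko=>okokkkkkko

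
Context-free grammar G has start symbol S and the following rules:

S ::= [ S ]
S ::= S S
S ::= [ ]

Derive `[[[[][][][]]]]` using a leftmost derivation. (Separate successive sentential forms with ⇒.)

S⇒[S]⇒[[S]]⇒[[[S]]]⇒[[[SS]]]⇒[[[SSS]]]⇒[[[SSSS]]]⇒[[[[]SSS]]]⇒[[[[][]SS]]]⇒[[[[][][]S]]]⇒[[[[][][][]]]]

S ⇒ [S]   [S ::= [ S ]]
[S] ⇒ [[S]]   [S ::= [ S ]]
[[S]] ⇒ [[[S]]]   [S ::= [ S ]]
[[[S]]] ⇒ [[[SS]]]   [S ::= S S]
[[[SS]]] ⇒ [[[SSS]]]   [S ::= S S]
[[[SSS]]] ⇒ [[[SSSS]]]   [S ::= S S]
[[[SSSS]]] ⇒ [[[[]SSS]]]   [S ::= [ ]]
[[[[]SSS]]] ⇒ [[[[][]SS]]]   [S ::= [ ]]
[[[[][]SS]]] ⇒ [[[[][][]S]]]   [S ::= [ ]]
[[[[][][]S]]] ⇒ [[[[][][][]]]]   [S ::= [ ]]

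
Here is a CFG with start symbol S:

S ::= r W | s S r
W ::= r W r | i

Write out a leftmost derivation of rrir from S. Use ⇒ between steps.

S ⇒ rW   [S ::= r W]
rW ⇒ rrWr   [W ::= r W r]
rrWr ⇒ rrir   [W ::= i]

S ⇒ rW ⇒ rrWr ⇒ rrir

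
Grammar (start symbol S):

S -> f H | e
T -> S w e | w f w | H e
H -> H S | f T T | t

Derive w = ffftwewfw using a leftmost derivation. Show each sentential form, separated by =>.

S => fH   [S -> f H]
fH => ffTT   [H -> f T T]
ffTT => ffSweT   [T -> S w e]
ffSweT => fffHweT   [S -> f H]
fffHweT => ffftweT   [H -> t]
ffftweT => ffftwewfw   [T -> w f w]

S=>fH=>ffTT=>ffSweT=>fffHweT=>ffftweT=>ffftwewfw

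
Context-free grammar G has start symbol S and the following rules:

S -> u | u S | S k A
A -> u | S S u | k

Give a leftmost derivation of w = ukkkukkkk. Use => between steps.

S=>SkA=>SkAkA=>SkAkAkA=>SkAkAkAkA=>ukAkAkAkA=>ukkkAkAkA=>ukkkukAkA=>ukkkukkkA=>ukkkukkkk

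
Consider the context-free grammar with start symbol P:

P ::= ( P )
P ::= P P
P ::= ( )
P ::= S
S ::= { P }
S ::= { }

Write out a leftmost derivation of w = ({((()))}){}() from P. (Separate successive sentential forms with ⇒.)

P ⇒ PP ⇒ PPP ⇒ (P)PP ⇒ (S)PP ⇒ ({P})PP ⇒ ({(P)})PP ⇒ ({((P))})PP ⇒ ({((()))})PP ⇒ ({((()))})SP ⇒ ({((()))}){}P ⇒ ({((()))}){}()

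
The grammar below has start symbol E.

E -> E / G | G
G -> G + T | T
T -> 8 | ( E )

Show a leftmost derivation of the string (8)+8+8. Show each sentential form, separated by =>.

E => G => G+T => G+T+T => T+T+T => (E)+T+T => (G)+T+T => (T)+T+T => (8)+T+T => (8)+8+T => (8)+8+8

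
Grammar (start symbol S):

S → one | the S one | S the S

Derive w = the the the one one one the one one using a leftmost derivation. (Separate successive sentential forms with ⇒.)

S ⇒ the S one   [S → the S one]
the S one ⇒ the S the S one   [S → S the S]
the S the S one ⇒ the the S one the S one   [S → the S one]
the the S one the S one ⇒ the the the S one one the S one   [S → the S one]
the the the S one one the S one ⇒ the the the one one one the S one   [S → one]
the the the one one one the S one ⇒ the the the one one one the one one   [S → one]

S ⇒ the S one ⇒ the S the S one ⇒ the the S one the S one ⇒ the the the S one one the S one ⇒ the the the one one one the S one ⇒ the the the one one one the one one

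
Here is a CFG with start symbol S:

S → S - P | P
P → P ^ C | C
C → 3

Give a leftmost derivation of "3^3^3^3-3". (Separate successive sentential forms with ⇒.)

S⇒S-P⇒P-P⇒P^C-P⇒P^C^C-P⇒P^C^C^C-P⇒C^C^C^C-P⇒3^C^C^C-P⇒3^3^C^C-P⇒3^3^3^C-P⇒3^3^3^3-P⇒3^3^3^3-C⇒3^3^3^3-3

S ⇒ S-P   [S → S - P]
S-P ⇒ P-P   [S → P]
P-P ⇒ P^C-P   [P → P ^ C]
P^C-P ⇒ P^C^C-P   [P → P ^ C]
P^C^C-P ⇒ P^C^C^C-P   [P → P ^ C]
P^C^C^C-P ⇒ C^C^C^C-P   [P → C]
C^C^C^C-P ⇒ 3^C^C^C-P   [C → 3]
3^C^C^C-P ⇒ 3^3^C^C-P   [C → 3]
3^3^C^C-P ⇒ 3^3^3^C-P   [C → 3]
3^3^3^C-P ⇒ 3^3^3^3-P   [C → 3]
3^3^3^3-P ⇒ 3^3^3^3-C   [P → C]
3^3^3^3-C ⇒ 3^3^3^3-3   [C → 3]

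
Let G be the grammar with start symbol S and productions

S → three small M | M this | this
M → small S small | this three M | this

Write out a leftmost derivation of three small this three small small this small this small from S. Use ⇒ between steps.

S ⇒ three small M ⇒ three small this three M ⇒ three small this three small S small ⇒ three small this three small M this small ⇒ three small this three small small S small this small ⇒ three small this three small small this small this small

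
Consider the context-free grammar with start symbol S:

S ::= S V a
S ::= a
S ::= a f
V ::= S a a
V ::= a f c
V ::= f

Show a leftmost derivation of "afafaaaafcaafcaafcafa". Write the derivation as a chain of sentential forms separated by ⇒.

S ⇒ SVa ⇒ SVaVa ⇒ SVaVaVa ⇒ SVaVaVaVa ⇒ SVaVaVaVaVa ⇒ afVaVaVaVaVa ⇒ afSaaaVaVaVaVa ⇒ afafaaaVaVaVaVa ⇒ afafaaaafcaVaVaVa ⇒ afafaaaafcaafcaVaVa ⇒ afafaaaafcaafcaafcaVa ⇒ afafaaaafcaafcaafcafa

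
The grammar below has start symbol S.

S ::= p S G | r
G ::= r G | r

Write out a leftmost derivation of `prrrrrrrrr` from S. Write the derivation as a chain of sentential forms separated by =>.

S => pSG => prG => prrG => prrrG => prrrrG => prrrrrG => prrrrrrG => prrrrrrrG => prrrrrrrrG => prrrrrrrrr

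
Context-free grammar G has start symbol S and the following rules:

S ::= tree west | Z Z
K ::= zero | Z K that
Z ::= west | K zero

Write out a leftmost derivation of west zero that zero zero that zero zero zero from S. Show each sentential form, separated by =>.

S => Z Z => K zero Z => Z K that zero Z => K zero K that zero Z => Z K that zero K that zero Z => west K that zero K that zero Z => west zero that zero K that zero Z => west zero that zero zero that zero Z => west zero that zero zero that zero K zero => west zero that zero zero that zero zero zero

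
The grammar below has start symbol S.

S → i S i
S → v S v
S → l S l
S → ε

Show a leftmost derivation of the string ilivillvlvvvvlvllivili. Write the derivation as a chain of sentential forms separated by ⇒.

S ⇒ iSi ⇒ ilSli ⇒ iliSili ⇒ ilivSvili ⇒ iliviSivili ⇒ ilivilSlivili ⇒ ilivillSllivili ⇒ ilivillvSvllivili ⇒ ilivillvlSlvllivili ⇒ ilivillvlvSvlvllivili ⇒ ilivillvlvvSvvlvllivili ⇒ ilivillvlvvvvlvllivili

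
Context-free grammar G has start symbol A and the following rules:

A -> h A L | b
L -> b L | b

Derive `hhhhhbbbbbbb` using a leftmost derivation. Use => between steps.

A => hAL => hhALL => hhhALLL => hhhhALLLL => hhhhhALLLLL => hhhhhbLLLLL => hhhhhbbLLLL => hhhhhbbbLLL => hhhhhbbbbLLL => hhhhhbbbbbLL => hhhhhbbbbbbL => hhhhhbbbbbbb

A => hAL   [A -> h A L]
hAL => hhALL   [A -> h A L]
hhALL => hhhALLL   [A -> h A L]
hhhALLL => hhhhALLLL   [A -> h A L]
hhhhALLLL => hhhhhALLLLL   [A -> h A L]
hhhhhALLLLL => hhhhhbLLLLL   [A -> b]
hhhhhbLLLLL => hhhhhbbLLLL   [L -> b]
hhhhhbbLLLL => hhhhhbbbLLL   [L -> b]
hhhhhbbbLLL => hhhhhbbbbLLL   [L -> b L]
hhhhhbbbbLLL => hhhhhbbbbbLL   [L -> b]
hhhhhbbbbbLL => hhhhhbbbbbbL   [L -> b]
hhhhhbbbbbbL => hhhhhbbbbbbb   [L -> b]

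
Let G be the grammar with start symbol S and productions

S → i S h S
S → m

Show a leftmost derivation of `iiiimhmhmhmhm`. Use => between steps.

S=>iShS=>iiShShS=>iiiShShShS=>iiiiShShShShS=>iiiimhShShShS=>iiiimhmhShShS=>iiiimhmhmhShS=>iiiimhmhmhmhS=>iiiimhmhmhmhm

S => iShS   [S → i S h S]
iShS => iiShShS   [S → i S h S]
iiShShS => iiiShShShS   [S → i S h S]
iiiShShShS => iiiiShShShShS   [S → i S h S]
iiiiShShShShS => iiiimhShShShS   [S → m]
iiiimhShShShS => iiiimhmhShShS   [S → m]
iiiimhmhShShS => iiiimhmhmhShS   [S → m]
iiiimhmhmhShS => iiiimhmhmhmhS   [S → m]
iiiimhmhmhmhS => iiiimhmhmhmhm   [S → m]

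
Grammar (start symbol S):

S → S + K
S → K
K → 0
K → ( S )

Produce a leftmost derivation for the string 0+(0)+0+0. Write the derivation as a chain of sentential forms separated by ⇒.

S ⇒ S+K ⇒ S+K+K ⇒ S+K+K+K ⇒ K+K+K+K ⇒ 0+K+K+K ⇒ 0+(S)+K+K ⇒ 0+(K)+K+K ⇒ 0+(0)+K+K ⇒ 0+(0)+0+K ⇒ 0+(0)+0+0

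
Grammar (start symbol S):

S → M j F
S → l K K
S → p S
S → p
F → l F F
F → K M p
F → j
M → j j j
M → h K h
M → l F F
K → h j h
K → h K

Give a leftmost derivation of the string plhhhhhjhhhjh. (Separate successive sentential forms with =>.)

S => pS => plKK => plhKK => plhhKK => plhhhKK => plhhhhKK => plhhhhhjhK => plhhhhhjhhK => plhhhhhjhhhjh

S => pS   [S → p S]
pS => plKK   [S → l K K]
plKK => plhKK   [K → h K]
plhKK => plhhKK   [K → h K]
plhhKK => plhhhKK   [K → h K]
plhhhKK => plhhhhKK   [K → h K]
plhhhhKK => plhhhhhjhK   [K → h j h]
plhhhhhjhK => plhhhhhjhhK   [K → h K]
plhhhhhjhhK => plhhhhhjhhhjh   [K → h j h]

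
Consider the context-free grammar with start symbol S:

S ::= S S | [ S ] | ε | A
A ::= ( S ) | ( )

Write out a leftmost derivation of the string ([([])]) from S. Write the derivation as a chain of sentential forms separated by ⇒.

S ⇒ A   [S ::= A]
A ⇒ (S)   [A ::= ( S )]
(S) ⇒ (SS)   [S ::= S S]
(SS) ⇒ ([S]S)   [S ::= [ S ]]
([S]S) ⇒ ([A]S)   [S ::= A]
([A]S) ⇒ ([(S)]S)   [A ::= ( S )]
([(S)]S) ⇒ ([([S])]S)   [S ::= [ S ]]
([([S])]S) ⇒ ([([])]S)   [S ::= ε]
([([])]S) ⇒ ([([])])   [S ::= ε]

S ⇒ A ⇒ (S) ⇒ (SS) ⇒ ([S]S) ⇒ ([A]S) ⇒ ([(S)]S) ⇒ ([([S])]S) ⇒ ([([])]S) ⇒ ([([])])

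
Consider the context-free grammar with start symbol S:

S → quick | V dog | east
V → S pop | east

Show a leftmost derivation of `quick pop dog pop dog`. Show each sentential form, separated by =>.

S => V dog => S pop dog => V dog pop dog => S pop dog pop dog => quick pop dog pop dog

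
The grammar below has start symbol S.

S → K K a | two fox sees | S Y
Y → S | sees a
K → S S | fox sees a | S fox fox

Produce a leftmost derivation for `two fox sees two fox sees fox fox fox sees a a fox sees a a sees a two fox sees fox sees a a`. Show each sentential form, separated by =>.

S => K K a   [S → K K a]
K K a => S S K a   [K → S S]
S S K a => S Y S K a   [S → S Y]
S Y S K a => K K a Y S K a   [S → K K a]
K K a Y S K a => S S K a Y S K a   [K → S S]
S S K a Y S K a => two fox sees S K a Y S K a   [S → two fox sees]
two fox sees S K a Y S K a => two fox sees K K a K a Y S K a   [S → K K a]
two fox sees K K a K a Y S K a => two fox sees S fox fox K a K a Y S K a   [K → S fox fox]
two fox sees S fox fox K a K a Y S K a => two fox sees two fox sees fox fox K a K a Y S K a   [S → two fox sees]
two fox sees two fox sees fox fox K a K a Y S K a => two fox sees two fox sees fox fox fox sees a a K a Y S K a   [K → fox sees a]
two fox sees two fox sees fox fox fox sees a a K a Y S K a => two fox sees two fox sees fox fox fox sees a a fox sees a a Y S K a   [K → fox sees a]
two fox sees two fox sees fox fox fox sees a a fox sees a a Y S K a => two fox sees two fox sees fox fox fox sees a a fox sees a a sees a S K a   [Y → sees a]
two fox sees two fox sees fox fox fox sees a a fox sees a a sees a S K a => two fox sees two fox sees fox fox fox sees a a fox sees a a sees a two fox sees K a   [S → two fox sees]
two fox sees two fox sees fox fox fox sees a a fox sees a a sees a two fox sees K a => two fox sees two fox sees fox fox fox sees a a fox sees a a sees a two fox sees fox sees a a   [K → fox sees a]

S => K K a => S S K a => S Y S K a => K K a Y S K a => S S K a Y S K a => two fox sees S K a Y S K a => two fox sees K K a K a Y S K a => two fox sees S fox fox K a K a Y S K a => two fox sees two fox sees fox fox K a K a Y S K a => two fox sees two fox sees fox fox fox sees a a K a Y S K a => two fox sees two fox sees fox fox fox sees a a fox sees a a Y S K a => two fox sees two fox sees fox fox fox sees a a fox sees a a sees a S K a => two fox sees two fox sees fox fox fox sees a a fox sees a a sees a two fox sees K a => two fox sees two fox sees fox fox fox sees a a fox sees a a sees a two fox sees fox sees a a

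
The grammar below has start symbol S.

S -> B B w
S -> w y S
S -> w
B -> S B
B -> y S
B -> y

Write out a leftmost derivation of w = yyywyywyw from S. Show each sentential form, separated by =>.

S => BBw => ySBw => yBBwBw => ySBBwBw => yBBwBBwBw => yyBwBBwBw => yyywBBwBw => yyywyBwBw => yyywyywBw => yyywyywyw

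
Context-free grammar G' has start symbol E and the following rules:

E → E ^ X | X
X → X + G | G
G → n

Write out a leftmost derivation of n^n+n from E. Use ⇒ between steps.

E⇒E^X⇒X^X⇒G^X⇒n^X⇒n^X+G⇒n^G+G⇒n^n+G⇒n^n+n

E ⇒ E^X   [E → E ^ X]
E^X ⇒ X^X   [E → X]
X^X ⇒ G^X   [X → G]
G^X ⇒ n^X   [G → n]
n^X ⇒ n^X+G   [X → X + G]
n^X+G ⇒ n^G+G   [X → G]
n^G+G ⇒ n^n+G   [G → n]
n^n+G ⇒ n^n+n   [G → n]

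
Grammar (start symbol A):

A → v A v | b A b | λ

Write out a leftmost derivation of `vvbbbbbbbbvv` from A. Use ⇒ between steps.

A ⇒ vAv ⇒ vvAvv ⇒ vvbAbvv ⇒ vvbbAbbvv ⇒ vvbbbAbbbvv ⇒ vvbbbbAbbbbvv ⇒ vvbbbbbbbbvv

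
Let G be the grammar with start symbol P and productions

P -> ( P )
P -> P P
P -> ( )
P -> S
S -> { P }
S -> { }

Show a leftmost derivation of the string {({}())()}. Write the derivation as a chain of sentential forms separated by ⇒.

P⇒S⇒{P}⇒{PP}⇒{(P)P}⇒{(PP)P}⇒{(SP)P}⇒{({}P)P}⇒{({}())P}⇒{({}())()}

P ⇒ S   [P -> S]
S ⇒ {P}   [S -> { P }]
{P} ⇒ {PP}   [P -> P P]
{PP} ⇒ {(P)P}   [P -> ( P )]
{(P)P} ⇒ {(PP)P}   [P -> P P]
{(PP)P} ⇒ {(SP)P}   [P -> S]
{(SP)P} ⇒ {({}P)P}   [S -> { }]
{({}P)P} ⇒ {({}())P}   [P -> ( )]
{({}())P} ⇒ {({}())()}   [P -> ( )]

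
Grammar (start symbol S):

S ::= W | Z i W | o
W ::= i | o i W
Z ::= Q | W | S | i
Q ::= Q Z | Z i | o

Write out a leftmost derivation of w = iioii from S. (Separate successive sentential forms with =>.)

S => ZiW   [S ::= Z i W]
ZiW => SiW   [Z ::= S]
SiW => WiW   [S ::= W]
WiW => iiW   [W ::= i]
iiW => iioiW   [W ::= o i W]
iioiW => iioii   [W ::= i]

S => ZiW => SiW => WiW => iiW => iioiW => iioii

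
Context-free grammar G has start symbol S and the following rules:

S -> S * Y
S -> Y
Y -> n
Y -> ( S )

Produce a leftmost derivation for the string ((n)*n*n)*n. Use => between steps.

S => S*Y   [S -> S * Y]
S*Y => Y*Y   [S -> Y]
Y*Y => (S)*Y   [Y -> ( S )]
(S)*Y => (S*Y)*Y   [S -> S * Y]
(S*Y)*Y => (S*Y*Y)*Y   [S -> S * Y]
(S*Y*Y)*Y => (Y*Y*Y)*Y   [S -> Y]
(Y*Y*Y)*Y => ((S)*Y*Y)*Y   [Y -> ( S )]
((S)*Y*Y)*Y => ((Y)*Y*Y)*Y   [S -> Y]
((Y)*Y*Y)*Y => ((n)*Y*Y)*Y   [Y -> n]
((n)*Y*Y)*Y => ((n)*n*Y)*Y   [Y -> n]
((n)*n*Y)*Y => ((n)*n*n)*Y   [Y -> n]
((n)*n*n)*Y => ((n)*n*n)*n   [Y -> n]

S=>S*Y=>Y*Y=>(S)*Y=>(S*Y)*Y=>(S*Y*Y)*Y=>(Y*Y*Y)*Y=>((S)*Y*Y)*Y=>((Y)*Y*Y)*Y=>((n)*Y*Y)*Y=>((n)*n*Y)*Y=>((n)*n*n)*Y=>((n)*n*n)*n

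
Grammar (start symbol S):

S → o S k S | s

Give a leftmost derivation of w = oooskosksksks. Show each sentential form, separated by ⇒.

S ⇒ oSkS ⇒ ooSkSkS ⇒ oooSkSkSkS ⇒ oooskSkSkS ⇒ oooskoSkSkSkS ⇒ oooskoskSkSkS ⇒ oooskoskskSkS ⇒ oooskoskskskS ⇒ oooskosksksks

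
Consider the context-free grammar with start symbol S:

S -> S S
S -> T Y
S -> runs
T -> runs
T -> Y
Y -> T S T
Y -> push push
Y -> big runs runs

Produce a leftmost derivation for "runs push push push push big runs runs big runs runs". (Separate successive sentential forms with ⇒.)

S ⇒ T Y ⇒ Y Y ⇒ T S T Y ⇒ runs S T Y ⇒ runs T Y T Y ⇒ runs Y Y T Y ⇒ runs push push Y T Y ⇒ runs push push push push T Y ⇒ runs push push push push Y Y ⇒ runs push push push push big runs runs Y ⇒ runs push push push push big runs runs big runs runs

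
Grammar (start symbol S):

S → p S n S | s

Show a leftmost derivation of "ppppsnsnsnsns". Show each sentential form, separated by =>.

S => pSnS => ppSnSnS => pppSnSnSnS => ppppSnSnSnSnS => ppppsnSnSnSnS => ppppsnsnSnSnS => ppppsnsnsnSnS => ppppsnsnsnsnS => ppppsnsnsnsns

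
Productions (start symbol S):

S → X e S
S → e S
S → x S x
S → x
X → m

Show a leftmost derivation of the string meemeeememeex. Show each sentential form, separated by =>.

S => XeS => meS => meeS => meeXeS => meemeS => meemeeS => meemeeeS => meemeeeXeS => meemeeemeS => meemeeemeXeS => meemeeememeS => meemeeememeeS => meemeeememeex

S => XeS   [S → X e S]
XeS => meS   [X → m]
meS => meeS   [S → e S]
meeS => meeXeS   [S → X e S]
meeXeS => meemeS   [X → m]
meemeS => meemeeS   [S → e S]
meemeeS => meemeeeS   [S → e S]
meemeeeS => meemeeeXeS   [S → X e S]
meemeeeXeS => meemeeemeS   [X → m]
meemeeemeS => meemeeemeXeS   [S → X e S]
meemeeemeXeS => meemeeememeS   [X → m]
meemeeememeS => meemeeememeeS   [S → e S]
meemeeememeeS => meemeeememeex   [S → x]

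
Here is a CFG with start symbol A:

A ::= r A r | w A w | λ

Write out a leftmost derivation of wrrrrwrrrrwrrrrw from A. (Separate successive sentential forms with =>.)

A => wAw => wrArw => wrrArrw => wrrrArrrw => wrrrrArrrrw => wrrrrwAwrrrrw => wrrrrwrArwrrrrw => wrrrrwrrArrwrrrrw => wrrrrwrrrrwrrrrw

A => wAw   [A ::= w A w]
wAw => wrArw   [A ::= r A r]
wrArw => wrrArrw   [A ::= r A r]
wrrArrw => wrrrArrrw   [A ::= r A r]
wrrrArrrw => wrrrrArrrrw   [A ::= r A r]
wrrrrArrrrw => wrrrrwAwrrrrw   [A ::= w A w]
wrrrrwAwrrrrw => wrrrrwrArwrrrrw   [A ::= r A r]
wrrrrwrArwrrrrw => wrrrrwrrArrwrrrrw   [A ::= r A r]
wrrrrwrrArrwrrrrw => wrrrrwrrrrwrrrrw   [A ::= λ]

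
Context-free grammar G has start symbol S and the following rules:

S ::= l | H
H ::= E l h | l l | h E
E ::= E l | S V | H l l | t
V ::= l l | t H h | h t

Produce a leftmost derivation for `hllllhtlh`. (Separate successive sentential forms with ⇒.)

S ⇒ H ⇒ Elh ⇒ SVlh ⇒ HVlh ⇒ hEVlh ⇒ hHllVlh ⇒ hllllVlh ⇒ hllllhtlh

S ⇒ H   [S ::= H]
H ⇒ Elh   [H ::= E l h]
Elh ⇒ SVlh   [E ::= S V]
SVlh ⇒ HVlh   [S ::= H]
HVlh ⇒ hEVlh   [H ::= h E]
hEVlh ⇒ hHllVlh   [E ::= H l l]
hHllVlh ⇒ hllllVlh   [H ::= l l]
hllllVlh ⇒ hllllhtlh   [V ::= h t]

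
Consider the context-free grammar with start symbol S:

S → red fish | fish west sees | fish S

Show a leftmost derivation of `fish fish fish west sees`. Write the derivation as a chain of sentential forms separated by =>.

S => fish S   [S → fish S]
fish S => fish fish S   [S → fish S]
fish fish S => fish fish fish west sees   [S → fish west sees]

S => fish S => fish fish S => fish fish fish west sees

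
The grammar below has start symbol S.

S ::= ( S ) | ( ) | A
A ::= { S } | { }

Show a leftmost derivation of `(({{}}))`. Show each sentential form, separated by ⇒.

S ⇒ (S)   [S ::= ( S )]
(S) ⇒ ((S))   [S ::= ( S )]
((S)) ⇒ ((A))   [S ::= A]
((A)) ⇒ (({S}))   [A ::= { S }]
(({S})) ⇒ (({A}))   [S ::= A]
(({A})) ⇒ (({{}}))   [A ::= { }]

S ⇒ (S) ⇒ ((S)) ⇒ ((A)) ⇒ (({S})) ⇒ (({A})) ⇒ (({{}}))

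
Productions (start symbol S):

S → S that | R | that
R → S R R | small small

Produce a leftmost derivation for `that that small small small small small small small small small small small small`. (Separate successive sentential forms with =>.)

S => R => S R R => R R R => S R R R R => R R R R R => S R R R R R R => S that R R R R R R => that that R R R R R R => that that small small R R R R R => that that small small small small R R R R => that that small small small small small small R R R => that that small small small small small small small small R R => that that small small small small small small small small small small R => that that small small small small small small small small small small small small

S => R   [S → R]
R => S R R   [R → S R R]
S R R => R R R   [S → R]
R R R => S R R R R   [R → S R R]
S R R R R => R R R R R   [S → R]
R R R R R => S R R R R R R   [R → S R R]
S R R R R R R => S that R R R R R R   [S → S that]
S that R R R R R R => that that R R R R R R   [S → that]
that that R R R R R R => that that small small R R R R R   [R → small small]
that that small small R R R R R => that that small small small small R R R R   [R → small small]
that that small small small small R R R R => that that small small small small small small R R R   [R → small small]
that that small small small small small small R R R => that that small small small small small small small small R R   [R → small small]
that that small small small small small small small small R R => that that small small small small small small small small small small R   [R → small small]
that that small small small small small small small small small small R => that that small small small small small small small small small small small small   [R → small small]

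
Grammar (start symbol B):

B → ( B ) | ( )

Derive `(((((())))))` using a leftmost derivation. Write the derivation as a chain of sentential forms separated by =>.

B => (B) => ((B)) => (((B))) => ((((B)))) => (((((B))))) => (((((())))))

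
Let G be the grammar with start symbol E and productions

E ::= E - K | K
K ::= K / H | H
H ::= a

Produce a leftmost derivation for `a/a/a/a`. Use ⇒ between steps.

E ⇒ K ⇒ K/H ⇒ K/H/H ⇒ K/H/H/H ⇒ H/H/H/H ⇒ a/H/H/H ⇒ a/a/H/H ⇒ a/a/a/H ⇒ a/a/a/a

E ⇒ K   [E ::= K]
K ⇒ K/H   [K ::= K / H]
K/H ⇒ K/H/H   [K ::= K / H]
K/H/H ⇒ K/H/H/H   [K ::= K / H]
K/H/H/H ⇒ H/H/H/H   [K ::= H]
H/H/H/H ⇒ a/H/H/H   [H ::= a]
a/H/H/H ⇒ a/a/H/H   [H ::= a]
a/a/H/H ⇒ a/a/a/H   [H ::= a]
a/a/a/H ⇒ a/a/a/a   [H ::= a]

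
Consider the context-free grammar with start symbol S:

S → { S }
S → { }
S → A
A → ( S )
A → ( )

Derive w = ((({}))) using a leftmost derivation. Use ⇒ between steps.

S ⇒ A ⇒ (S) ⇒ (A) ⇒ ((S)) ⇒ ((A)) ⇒ (((S))) ⇒ ((({})))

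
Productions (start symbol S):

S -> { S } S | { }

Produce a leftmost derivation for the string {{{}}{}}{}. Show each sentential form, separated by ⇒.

S⇒{S}S⇒{{S}S}S⇒{{{}}S}S⇒{{{}}{}}S⇒{{{}}{}}{}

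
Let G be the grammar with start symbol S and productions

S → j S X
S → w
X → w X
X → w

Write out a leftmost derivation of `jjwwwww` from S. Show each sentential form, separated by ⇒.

S ⇒ jSX   [S → j S X]
jSX ⇒ jjSXX   [S → j S X]
jjSXX ⇒ jjwXX   [S → w]
jjwXX ⇒ jjwwXX   [X → w X]
jjwwXX ⇒ jjwwwX   [X → w]
jjwwwX ⇒ jjwwwwX   [X → w X]
jjwwwwX ⇒ jjwwwww   [X → w]

S ⇒ jSX ⇒ jjSXX ⇒ jjwXX ⇒ jjwwXX ⇒ jjwwwX ⇒ jjwwwwX ⇒ jjwwwww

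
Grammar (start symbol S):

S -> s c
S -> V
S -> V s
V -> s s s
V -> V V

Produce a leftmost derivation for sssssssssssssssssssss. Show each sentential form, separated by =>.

S => V   [S -> V]
V => VV   [V -> V V]
VV => VVV   [V -> V V]
VVV => VVVV   [V -> V V]
VVVV => VVVVV   [V -> V V]
VVVVV => VVVVVV   [V -> V V]
VVVVVV => VVVVVVV   [V -> V V]
VVVVVVV => sssVVVVVV   [V -> s s s]
sssVVVVVV => ssssssVVVVV   [V -> s s s]
ssssssVVVVV => sssssssssVVVV   [V -> s s s]
sssssssssVVVV => ssssssssssssVVV   [V -> s s s]
ssssssssssssVVV => sssssssssssssssVV   [V -> s s s]
sssssssssssssssVV => ssssssssssssssssssV   [V -> s s s]
ssssssssssssssssssV => sssssssssssssssssssss   [V -> s s s]

S => V => VV => VVV => VVVV => VVVVV => VVVVVV => VVVVVVV => sssVVVVVV => ssssssVVVVV => sssssssssVVVV => ssssssssssssVVV => sssssssssssssssVV => ssssssssssssssssssV => sssssssssssssssssssss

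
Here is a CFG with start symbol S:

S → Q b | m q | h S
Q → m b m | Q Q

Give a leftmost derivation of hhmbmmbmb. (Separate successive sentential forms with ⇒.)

S⇒hS⇒hhS⇒hhQb⇒hhQQb⇒hhmbmQb⇒hhmbmmbmb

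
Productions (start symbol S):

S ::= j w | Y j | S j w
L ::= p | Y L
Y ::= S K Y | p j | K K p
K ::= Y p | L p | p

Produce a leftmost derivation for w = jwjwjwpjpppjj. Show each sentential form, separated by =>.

S=>Yj=>SKYj=>SjwKYj=>SjwjwKYj=>jwjwjwKYj=>jwjwjwLpYj=>jwjwjwYLpYj=>jwjwjwpjLpYj=>jwjwjwpjppYj=>jwjwjwpjpppjj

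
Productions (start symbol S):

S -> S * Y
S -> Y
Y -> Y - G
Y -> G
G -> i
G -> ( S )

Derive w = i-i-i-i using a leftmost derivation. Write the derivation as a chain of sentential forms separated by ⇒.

S ⇒ Y ⇒ Y-G ⇒ Y-G-G ⇒ Y-G-G-G ⇒ G-G-G-G ⇒ i-G-G-G ⇒ i-i-G-G ⇒ i-i-i-G ⇒ i-i-i-i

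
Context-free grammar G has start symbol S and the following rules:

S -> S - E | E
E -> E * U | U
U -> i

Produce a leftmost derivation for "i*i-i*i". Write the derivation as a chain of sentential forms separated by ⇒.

S⇒S-E⇒E-E⇒E*U-E⇒U*U-E⇒i*U-E⇒i*i-E⇒i*i-E*U⇒i*i-U*U⇒i*i-i*U⇒i*i-i*i

S ⇒ S-E   [S -> S - E]
S-E ⇒ E-E   [S -> E]
E-E ⇒ E*U-E   [E -> E * U]
E*U-E ⇒ U*U-E   [E -> U]
U*U-E ⇒ i*U-E   [U -> i]
i*U-E ⇒ i*i-E   [U -> i]
i*i-E ⇒ i*i-E*U   [E -> E * U]
i*i-E*U ⇒ i*i-U*U   [E -> U]
i*i-U*U ⇒ i*i-i*U   [U -> i]
i*i-i*U ⇒ i*i-i*i   [U -> i]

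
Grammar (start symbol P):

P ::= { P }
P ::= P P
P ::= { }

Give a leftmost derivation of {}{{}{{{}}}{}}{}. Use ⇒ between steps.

P⇒PP⇒PPP⇒{}PP⇒{}{P}P⇒{}{PP}P⇒{}{{}P}P⇒{}{{}PP}P⇒{}{{}{P}P}P⇒{}{{}{{P}}P}P⇒{}{{}{{{}}}P}P⇒{}{{}{{{}}}{}}P⇒{}{{}{{{}}}{}}{}

P ⇒ PP   [P ::= P P]
PP ⇒ PPP   [P ::= P P]
PPP ⇒ {}PP   [P ::= { }]
{}PP ⇒ {}{P}P   [P ::= { P }]
{}{P}P ⇒ {}{PP}P   [P ::= P P]
{}{PP}P ⇒ {}{{}P}P   [P ::= { }]
{}{{}P}P ⇒ {}{{}PP}P   [P ::= P P]
{}{{}PP}P ⇒ {}{{}{P}P}P   [P ::= { P }]
{}{{}{P}P}P ⇒ {}{{}{{P}}P}P   [P ::= { P }]
{}{{}{{P}}P}P ⇒ {}{{}{{{}}}P}P   [P ::= { }]
{}{{}{{{}}}P}P ⇒ {}{{}{{{}}}{}}P   [P ::= { }]
{}{{}{{{}}}{}}P ⇒ {}{{}{{{}}}{}}{}   [P ::= { }]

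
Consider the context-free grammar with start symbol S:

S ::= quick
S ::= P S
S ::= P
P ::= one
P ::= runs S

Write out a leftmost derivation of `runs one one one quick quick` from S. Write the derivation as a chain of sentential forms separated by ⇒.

S ⇒ P S   [S ::= P S]
P S ⇒ runs S S   [P ::= runs S]
runs S S ⇒ runs P S S   [S ::= P S]
runs P S S ⇒ runs one S S   [P ::= one]
runs one S S ⇒ runs one P S S   [S ::= P S]
runs one P S S ⇒ runs one one S S   [P ::= one]
runs one one S S ⇒ runs one one P S S   [S ::= P S]
runs one one P S S ⇒ runs one one one S S   [P ::= one]
runs one one one S S ⇒ runs one one one quick S   [S ::= quick]
runs one one one quick S ⇒ runs one one one quick quick   [S ::= quick]

S ⇒ P S ⇒ runs S S ⇒ runs P S S ⇒ runs one S S ⇒ runs one P S S ⇒ runs one one S S ⇒ runs one one P S S ⇒ runs one one one S S ⇒ runs one one one quick S ⇒ runs one one one quick quick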